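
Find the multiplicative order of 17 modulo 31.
30

31 is prime, so ord(17) divides φ(31) = 30.
Divisors of 30: 1, 2, 3, 5, 6, 10, 15, 30.
Repeated squaring: 17^1 ≡ 17, 17^2 ≡ 10, 17^4 ≡ 7, 17^8 ≡ 18, 17^16 ≡ 14 (mod 31).
Test 17^d mod 31 for each divisor d in increasing order:
17^1 ≡ 17
17^2 ≡ 10
17^3 = 17^2·17^1 ≡ 15
17^5 = 17^4·17^1 ≡ 26
17^6 = 17^4·17^2 ≡ 8
17^10 = 17^8·17^2 ≡ 25
17^15 = 17^8·17^4·17^2·17^1 ≡ 30
17^30 = 17^16·17^8·17^4·17^2 ≡ 1  ← first divisor giving 1
The order is 30.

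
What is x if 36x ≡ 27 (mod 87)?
x ≡ 8 (mod 29)

gcd(36, 87) = 3, which divides 27, so solutions exist.
Divide through by 3: 12x ≡ 9 (mod 29).
Find 12^(-1) mod 29 by the extended Euclidean algorithm:
29 = 2 × 12 + 5  ⟹  5 = (1)·29 + (-2)·12
12 = 2 × 5 + 2  ⟹  2 = (-2)·29 + (5)·12
5 = 2 × 2 + 1  ⟹  1 = (5)·29 + (-12)·12
So (-12)·12 ≡ 1 (mod 29), i.e. 12^(-1) ≡ -12 ≡ 17 (mod 29).
x ≡ 17 × 9 = 153 ≡ 8 (mod 29).
Check: 36 × 8 = 288 ≡ 27 (mod 87).
x ≡ 8 (mod 29), giving 3 solutions mod 87.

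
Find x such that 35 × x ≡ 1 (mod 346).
89

gcd(35, 346) = 1, so the inverse exists.
Extended Euclidean algorithm on (346, 35):
346 = 9 × 35 + 31  ⟹  31 = (1)·346 + (-9)·35
35 = 1 × 31 + 4  ⟹  4 = (-1)·346 + (10)·35
31 = 7 × 4 + 3  ⟹  3 = (8)·346 + (-79)·35
4 = 1 × 3 + 1  ⟹  1 = (-9)·346 + (89)·35
So (89)·35 ≡ 1 (mod 346), i.e. 35^(-1) ≡ 89 (mod 346).
Check: 35 × 89 = 3115 ≡ 1 (mod 346)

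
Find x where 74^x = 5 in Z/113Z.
45

Baby-step giant-step with step n = ⌈√113⌉ = 11.
Baby steps 74^j mod 113 (j:value) for j=0..10: 0:1, 1:74, 2:52, 3:6, 4:105, 5:86, 6:36, 7:65, 8:64, 9:103, 10:51.
Giant-step multiplier: 74^(-11) ≡ 74^(112-11) = 74^101 ≡ 108 (mod 113).
Giant steps γ_i = 5·108^i mod 113: γ_0=5, γ_1=88, γ_2=12, γ_3=53, γ_4=74 (in table at j=1).
x = i·n + j = 4·11 + 1 = 45.
Check: 74^45 ≡ 5 (mod 113).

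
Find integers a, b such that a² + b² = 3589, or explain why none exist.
15² + 58² (a=15, b=58)

Factorization: 3589 = 37 × 97
By Fermat: n is sum of two squares iff every prime p ≡ 3 (mod 4) appears to even power.
All primes ≡ 3 (mod 4) appear to even power.
Search a = 0, 1, 2, … for 3589 - a² a perfect square: first hit at a = 15: 3589 - 225 = 3364 = 58².
3589 = 15² + 58² = 225 + 3364 ✓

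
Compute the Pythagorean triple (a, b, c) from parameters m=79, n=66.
(1885, 10428, 10597)

Euclid's formula: a = m² - n², b = 2mn, c = m² + n²
m = 79, n = 66
a = 79² - 66² = 6241 - 4356 = 1885
b = 2 × 79 × 66 = 10428
c = 79² + 66² = 6241 + 4356 = 10597
Verification: 1885² + 10428² = 3553225 + 108743184 = 112296409 = 10597² ✓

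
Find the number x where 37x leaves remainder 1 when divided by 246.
133

gcd(37, 246) = 1, so the inverse exists.
Extended Euclidean algorithm on (246, 37):
246 = 6 × 37 + 24  ⟹  24 = (1)·246 + (-6)·37
37 = 1 × 24 + 13  ⟹  13 = (-1)·246 + (7)·37
24 = 1 × 13 + 11  ⟹  11 = (2)·246 + (-13)·37
13 = 1 × 11 + 2  ⟹  2 = (-3)·246 + (20)·37
11 = 5 × 2 + 1  ⟹  1 = (17)·246 + (-113)·37
So (-113)·37 ≡ 1 (mod 246), i.e. 37^(-1) ≡ -113 ≡ 133 (mod 246).
Check: 37 × 133 = 4921 ≡ 1 (mod 246)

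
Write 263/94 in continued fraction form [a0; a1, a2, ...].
[2; 1, 3, 1, 18]

Euclidean algorithm steps:
263 = 2 × 94 + 75
94 = 1 × 75 + 19
75 = 3 × 19 + 18
19 = 1 × 18 + 1
18 = 18 × 1 + 0
Continued fraction: [2; 1, 3, 1, 18]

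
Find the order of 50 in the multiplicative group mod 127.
21

127 is prime, so ord(50) divides φ(127) = 126.
Divisors of 126: 1, 2, 3, 6, 7, 9, 14, 18, 21, 42, 63, 126.
Repeated squaring: 50^1 ≡ 50, 50^2 ≡ 87, 50^4 ≡ 76, 50^8 ≡ 61, 50^16 ≡ 38, 50^32 ≡ 47, 50^64 ≡ 50 (mod 127).
Test 50^d mod 127 for each divisor d in increasing order:
50^1 ≡ 50
50^2 ≡ 87
50^3 = 50^2·50^1 ≡ 32
50^6 = 50^4·50^2 ≡ 8
50^7 = 50^4·50^2·50^1 ≡ 19
50^9 = 50^8·50^1 ≡ 2
50^14 = 50^8·50^4·50^2 ≡ 107
50^18 = 50^16·50^2 ≡ 4
50^21 = 50^16·50^4·50^1 ≡ 1  ← first divisor giving 1
The order is 21.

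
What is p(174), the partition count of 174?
397125074750

p(n) counts ways to write n as a sum of positive integers (order ignored).
Euler's pentagonal recurrence: p(k) = p(k-1) + p(k-2) - p(k-5) - p(k-7) + p(k-12) + p(k-15) - ... (offsets j(3j∓1)/2, signs ++--, p(0)=1, p(<0)=0).
DP table for k = 0..173: p(0)=1, p(1)=1, p(2)=2, p(3)=3, p(4)=5, p(5)=7, p(6)=11, p(7)=15, p(8)=22, p(9)=30, p(10)=42, p(11)=56, p(12)=77, p(13)=101, p(14)=135, p(15)=176, p(16)=231, p(17)=297, p(18)=385, p(19)=490, p(20)=627, p(21)=792, p(22)=1002, p(23)=1255, p(24)=1575, p(25)=1958, p(26)=2436, p(27)=3010, p(28)=3718, p(29)=4565, p(30)=5604, p(31)=6842, p(32)=8349, p(33)=10143, p(34)=12310, p(35)=14883, p(36)=17977, p(37)=21637, p(38)=26015, p(39)=31185, p(40)=37338, p(41)=44583, p(42)=53174, p(43)=63261, p(44)=75175, p(45)=89134, p(46)=105558, p(47)=124754, p(48)=147273, p(49)=173525, p(50)=204226, p(51)=239943, p(52)=281589, p(53)=329931, p(54)=386155, p(55)=451276, p(56)=526823, p(57)=614154, p(58)=715220, p(59)=831820, p(60)=966467, p(61)=1121505, p(62)=1300156, p(63)=1505499, p(64)=1741630, p(65)=2012558, p(66)=2323520, p(67)=2679689, p(68)=3087735, p(69)=3554345, p(70)=4087968, p(71)=4697205, p(72)=5392783, p(73)=6185689, p(74)=7089500, p(75)=8118264, p(76)=9289091, p(77)=10619863, p(78)=12132164, p(79)=13848650, p(80)=15796476, p(81)=18004327, p(82)=20506255, p(83)=23338469, p(84)=26543660, p(85)=30167357, p(86)=34262962, p(87)=38887673, p(88)=44108109, p(89)=49995925, p(90)=56634173, p(91)=64112359, p(92)=72533807, p(93)=82010177, p(94)=92669720, p(95)=104651419, p(96)=118114304, p(97)=133230930, p(98)=150198136, p(99)=169229875, p(100)=190569292, p(101)=214481126, p(102)=241265379, p(103)=271248950, p(104)=304801365, p(105)=342325709, p(106)=384276336, p(107)=431149389, p(108)=483502844, p(109)=541946240, p(110)=607163746, p(111)=679903203, p(112)=761002156, p(113)=851376628, p(114)=952050665, p(115)=1064144451, p(116)=1188908248, p(117)=1327710076, p(118)=1482074143, p(119)=1653668665, p(120)=1844349560, p(121)=2056148051, p(122)=2291320912, p(123)=2552338241, p(124)=2841940500, p(125)=3163127352, p(126)=3519222692, p(127)=3913864295, p(128)=4351078600, p(129)=4835271870, p(130)=5371315400, p(131)=5964539504, p(132)=6620830889, p(133)=7346629512, p(134)=8149040695, p(135)=9035836076, p(136)=10015581680, p(137)=11097645016, p(138)=12292341831, p(139)=13610949895, p(140)=15065878135, p(141)=16670689208, p(142)=18440293320, p(143)=20390982757, p(144)=22540654445, p(145)=24908858009, p(146)=27517052599, p(147)=30388671978, p(148)=33549419497, p(149)=37027355200, p(150)=40853235313, p(151)=45060624582, p(152)=49686288421, p(153)=54770336324, p(154)=60356673280, p(155)=66493182097, p(156)=73232243759, p(157)=80630964769, p(158)=88751778802, p(159)=97662728555, p(160)=107438159466, p(161)=118159068427, p(162)=129913904637, p(163)=142798995930, p(164)=156919475295, p(165)=172389800255, p(166)=189334822579, p(167)=207890420102, p(168)=228204732751, p(169)=250438925115, p(170)=274768617130, p(171)=301384802048, p(172)=330495499613, p(173)=362326859895.
Final step: p(174) = p(173) + p(172) - p(169) - p(167) + p(162) + p(159) - p(152) - p(148) + p(139) + p(134) - p(123) - p(117) + p(104) + p(97) - p(82) - p(74) + p(57) + p(48) - p(29) - p(19)
= 362326859895 + 330495499613 - 250438925115 - 207890420102 + 129913904637 + 97662728555 - 49686288421 - 33549419497 + 13610949895 + 8149040695 - 2552338241 - 1327710076 + 304801365 + 133230930 - 20506255 - 7089500 + 614154 + 147273 - 4565 - 490
= 397125074750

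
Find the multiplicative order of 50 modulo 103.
51

103 is prime, so ord(50) divides φ(103) = 102.
Divisors of 102: 1, 2, 3, 6, 17, 34, 51, 102.
Repeated squaring: 50^1 ≡ 50, 50^2 ≡ 28, 50^4 ≡ 63, 50^8 ≡ 55, 50^16 ≡ 38, 50^32 ≡ 2, 50^64 ≡ 4 (mod 103).
Test 50^d mod 103 for each divisor d in increasing order:
50^1 ≡ 50
50^2 ≡ 28
50^3 = 50^2·50^1 ≡ 61
50^6 = 50^4·50^2 ≡ 13
50^17 = 50^16·50^1 ≡ 46
50^34 = 50^32·50^2 ≡ 56
50^51 = 50^32·50^16·50^2·50^1 ≡ 1  ← first divisor giving 1
The order is 51.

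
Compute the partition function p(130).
5371315400

p(n) counts ways to write n as a sum of positive integers (order ignored).
Euler's pentagonal recurrence: p(k) = p(k-1) + p(k-2) - p(k-5) - p(k-7) + p(k-12) + p(k-15) - ... (offsets j(3j∓1)/2, signs ++--, p(0)=1, p(<0)=0).
DP table for k = 0..129: p(0)=1, p(1)=1, p(2)=2, p(3)=3, p(4)=5, p(5)=7, p(6)=11, p(7)=15, p(8)=22, p(9)=30, p(10)=42, p(11)=56, p(12)=77, p(13)=101, p(14)=135, p(15)=176, p(16)=231, p(17)=297, p(18)=385, p(19)=490, p(20)=627, p(21)=792, p(22)=1002, p(23)=1255, p(24)=1575, p(25)=1958, p(26)=2436, p(27)=3010, p(28)=3718, p(29)=4565, p(30)=5604, p(31)=6842, p(32)=8349, p(33)=10143, p(34)=12310, p(35)=14883, p(36)=17977, p(37)=21637, p(38)=26015, p(39)=31185, p(40)=37338, p(41)=44583, p(42)=53174, p(43)=63261, p(44)=75175, p(45)=89134, p(46)=105558, p(47)=124754, p(48)=147273, p(49)=173525, p(50)=204226, p(51)=239943, p(52)=281589, p(53)=329931, p(54)=386155, p(55)=451276, p(56)=526823, p(57)=614154, p(58)=715220, p(59)=831820, p(60)=966467, p(61)=1121505, p(62)=1300156, p(63)=1505499, p(64)=1741630, p(65)=2012558, p(66)=2323520, p(67)=2679689, p(68)=3087735, p(69)=3554345, p(70)=4087968, p(71)=4697205, p(72)=5392783, p(73)=6185689, p(74)=7089500, p(75)=8118264, p(76)=9289091, p(77)=10619863, p(78)=12132164, p(79)=13848650, p(80)=15796476, p(81)=18004327, p(82)=20506255, p(83)=23338469, p(84)=26543660, p(85)=30167357, p(86)=34262962, p(87)=38887673, p(88)=44108109, p(89)=49995925, p(90)=56634173, p(91)=64112359, p(92)=72533807, p(93)=82010177, p(94)=92669720, p(95)=104651419, p(96)=118114304, p(97)=133230930, p(98)=150198136, p(99)=169229875, p(100)=190569292, p(101)=214481126, p(102)=241265379, p(103)=271248950, p(104)=304801365, p(105)=342325709, p(106)=384276336, p(107)=431149389, p(108)=483502844, p(109)=541946240, p(110)=607163746, p(111)=679903203, p(112)=761002156, p(113)=851376628, p(114)=952050665, p(115)=1064144451, p(116)=1188908248, p(117)=1327710076, p(118)=1482074143, p(119)=1653668665, p(120)=1844349560, p(121)=2056148051, p(122)=2291320912, p(123)=2552338241, p(124)=2841940500, p(125)=3163127352, p(126)=3519222692, p(127)=3913864295, p(128)=4351078600, p(129)=4835271870.
Final step: p(130) = p(129) + p(128) - p(125) - p(123) + p(118) + p(115) - p(108) - p(104) + p(95) + p(90) - p(79) - p(73) + p(60) + p(53) - p(38) - p(30) + p(13) + p(4)
= 4835271870 + 4351078600 - 3163127352 - 2552338241 + 1482074143 + 1064144451 - 483502844 - 304801365 + 104651419 + 56634173 - 13848650 - 6185689 + 966467 + 329931 - 26015 - 5604 + 101 + 5
= 5371315400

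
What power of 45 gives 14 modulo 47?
36

Baby-step giant-step with step n = ⌈√47⌉ = 7.
Baby steps 45^j mod 47 (j:value) for j=0..6: 0:1, 1:45, 2:4, 3:39, 4:16, 5:15, 6:17.
Giant-step multiplier: 45^(-7) ≡ 45^(46-7) = 45^39 ≡ 29 (mod 47).
Giant steps γ_i = 14·29^i mod 47: γ_0=14, γ_1=30, γ_2=24, γ_3=38, γ_4=21, γ_5=45 (in table at j=1).
x = i·n + j = 5·7 + 1 = 36.
Check: 45^36 ≡ 14 (mod 47).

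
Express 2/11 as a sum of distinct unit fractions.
1/6 + 1/66

Greedy algorithm:
2/11: ceiling(11/2) = 6, use 1/6
1/66: ceiling(66/1) = 66, use 1/66
Result: 2/11 = 1/6 + 1/66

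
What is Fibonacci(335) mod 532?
393

Matrix identity: Q^n = [[F_(n+1), F_n], [F_n, F_(n-1)]] with Q = [[1,1],[1,0]].
n = 335 = 101001111₂. Square-and-multiply, entries mod 532:
Q^1 = [[1,1],[1,0]]
Q^2 = (Q^1)² = [[2,1],[1,1]]
Q^5 = (Q^2)²·Q = [[8,5],[5,3]]
Q^10 = (Q^5)² = [[89,55],[55,34]]
Q^20 = (Q^10)² = [[306,381],[381,457]]
Q^41 = (Q^20)²·Q = [[160,461],[461,231]]
Q^83 = (Q^41)²·Q = [[220,317],[317,435]]
Q^167 = (Q^83)²·Q = [[84,461],[461,155]]
Q^335 = (Q^167)²·Q = [[448,393],[393,55]]
F_335 mod 532 = Q^335[0][1] = 393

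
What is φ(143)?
120

143 = 11 × 13
φ(n) = n × ∏(1 - 1/p) for each prime p dividing n
φ(143) = 143 × (1 - 1/11) × (1 - 1/13) = 120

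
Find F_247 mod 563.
531

Matrix identity: Q^n = [[F_(n+1), F_n], [F_n, F_(n-1)]] with Q = [[1,1],[1,0]].
n = 247 = 11110111₂. Square-and-multiply, entries mod 563:
Q^1 = [[1,1],[1,0]]
Q^3 = (Q^1)²·Q = [[3,2],[2,1]]
Q^7 = (Q^3)²·Q = [[21,13],[13,8]]
Q^15 = (Q^7)²·Q = [[424,47],[47,377]]
Q^30 = (Q^15)² = [[136,489],[489,210]]
Q^61 = (Q^30)²·Q = [[57,326],[326,294]]
Q^123 = (Q^61)²·Q = [[440,303],[303,137]]
Q^247 = (Q^123)²·Q = [[269,531],[531,301]]
F_247 mod 563 = Q^247[0][1] = 531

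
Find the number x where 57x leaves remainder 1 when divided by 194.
177

gcd(57, 194) = 1, so the inverse exists.
Extended Euclidean algorithm on (194, 57):
194 = 3 × 57 + 23  ⟹  23 = (1)·194 + (-3)·57
57 = 2 × 23 + 11  ⟹  11 = (-2)·194 + (7)·57
23 = 2 × 11 + 1  ⟹  1 = (5)·194 + (-17)·57
So (-17)·57 ≡ 1 (mod 194), i.e. 57^(-1) ≡ -17 ≡ 177 (mod 194).
Check: 57 × 177 = 10089 ≡ 1 (mod 194)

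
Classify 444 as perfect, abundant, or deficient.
abundant

Proper divisors of 444: sum = 1 + 2 + 3 + 4 + 6 + 12 + 37 + 74 + 111 + 148 + 222 = 620
Since 620 > 444, 444 is abundant.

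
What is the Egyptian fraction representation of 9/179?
1/20 + 1/3580

Greedy algorithm:
9/179: ceiling(179/9) = 20, use 1/20
1/3580: ceiling(3580/1) = 3580, use 1/3580
Result: 9/179 = 1/20 + 1/3580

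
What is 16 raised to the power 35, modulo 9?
4

Repeated squaring. Binary of 35 = 100011.
16^1 ≡ 7 (mod 9); 16^2 ≡ 4 (mod 9); 16^4 ≡ 7 (mod 9); 16^8 ≡ 4 (mod 9); 16^16 ≡ 7 (mod 9); 16^32 ≡ 4 (mod 9)
16^35 = 16^1 × 16^2 × 16^32 ≡ 4 (mod 9)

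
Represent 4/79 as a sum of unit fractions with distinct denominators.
1/20 + 1/1580

Greedy algorithm:
4/79: ceiling(79/4) = 20, use 1/20
1/1580: ceiling(1580/1) = 1580, use 1/1580
Result: 4/79 = 1/20 + 1/1580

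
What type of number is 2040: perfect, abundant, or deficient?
abundant

Proper divisors of 2040: sum = 1 + 2 + 3 + 4 + 5 + 6 + 8 + 10 + ... + 408 + 510 + 680 + 1020 (31 divisors) = 4440
Since 4440 > 2040, 2040 is abundant.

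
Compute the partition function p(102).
241265379

p(n) counts ways to write n as a sum of positive integers (order ignored).
Euler's pentagonal recurrence: p(k) = p(k-1) + p(k-2) - p(k-5) - p(k-7) + p(k-12) + p(k-15) - ... (offsets j(3j∓1)/2, signs ++--, p(0)=1, p(<0)=0).
DP table for k = 0..101: p(0)=1, p(1)=1, p(2)=2, p(3)=3, p(4)=5, p(5)=7, p(6)=11, p(7)=15, p(8)=22, p(9)=30, p(10)=42, p(11)=56, p(12)=77, p(13)=101, p(14)=135, p(15)=176, p(16)=231, p(17)=297, p(18)=385, p(19)=490, p(20)=627, p(21)=792, p(22)=1002, p(23)=1255, p(24)=1575, p(25)=1958, p(26)=2436, p(27)=3010, p(28)=3718, p(29)=4565, p(30)=5604, p(31)=6842, p(32)=8349, p(33)=10143, p(34)=12310, p(35)=14883, p(36)=17977, p(37)=21637, p(38)=26015, p(39)=31185, p(40)=37338, p(41)=44583, p(42)=53174, p(43)=63261, p(44)=75175, p(45)=89134, p(46)=105558, p(47)=124754, p(48)=147273, p(49)=173525, p(50)=204226, p(51)=239943, p(52)=281589, p(53)=329931, p(54)=386155, p(55)=451276, p(56)=526823, p(57)=614154, p(58)=715220, p(59)=831820, p(60)=966467, p(61)=1121505, p(62)=1300156, p(63)=1505499, p(64)=1741630, p(65)=2012558, p(66)=2323520, p(67)=2679689, p(68)=3087735, p(69)=3554345, p(70)=4087968, p(71)=4697205, p(72)=5392783, p(73)=6185689, p(74)=7089500, p(75)=8118264, p(76)=9289091, p(77)=10619863, p(78)=12132164, p(79)=13848650, p(80)=15796476, p(81)=18004327, p(82)=20506255, p(83)=23338469, p(84)=26543660, p(85)=30167357, p(86)=34262962, p(87)=38887673, p(88)=44108109, p(89)=49995925, p(90)=56634173, p(91)=64112359, p(92)=72533807, p(93)=82010177, p(94)=92669720, p(95)=104651419, p(96)=118114304, p(97)=133230930, p(98)=150198136, p(99)=169229875, p(100)=190569292, p(101)=214481126.
Final step: p(102) = p(101) + p(100) - p(97) - p(95) + p(90) + p(87) - p(80) - p(76) + p(67) + p(62) - p(51) - p(45) + p(32) + p(25) - p(10) - p(2)
= 214481126 + 190569292 - 133230930 - 104651419 + 56634173 + 38887673 - 15796476 - 9289091 + 2679689 + 1300156 - 239943 - 89134 + 8349 + 1958 - 42 - 2
= 241265379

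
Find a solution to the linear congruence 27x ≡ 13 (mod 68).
x ≡ 3 (mod 68)

gcd(27, 68) = 1, which divides 13, so solutions exist.
Find 27^(-1) mod 68 by the extended Euclidean algorithm:
68 = 2 × 27 + 14  ⟹  14 = (1)·68 + (-2)·27
27 = 1 × 14 + 13  ⟹  13 = (-1)·68 + (3)·27
14 = 1 × 13 + 1  ⟹  1 = (2)·68 + (-5)·27
So (-5)·27 ≡ 1 (mod 68), i.e. 27^(-1) ≡ -5 ≡ 63 (mod 68).
x ≡ 63 × 13 = 819 ≡ 3 (mod 68).
Check: 27 × 3 = 81 ≡ 13 (mod 68).
Unique solution: x ≡ 3 (mod 68)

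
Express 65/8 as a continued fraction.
[8; 8]

Euclidean algorithm steps:
65 = 8 × 8 + 1
8 = 8 × 1 + 0
Continued fraction: [8; 8]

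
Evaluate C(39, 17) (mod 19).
0

Using Lucas' theorem:
Write n=39 and k=17 in base 19:
n in base 19: [2, 1]
k in base 19: [0, 17]
C(39,17) mod 19 = ∏ C(n_i, k_i) mod 19
Digit binomials (mod 19): C(2,0) = 1; C(1,17) = 0 (k_i > n_i)
Product: 1 × 0 = 0 ≡ 0 (mod 19)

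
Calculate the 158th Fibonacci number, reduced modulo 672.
377

Matrix identity: Q^n = [[F_(n+1), F_n], [F_n, F_(n-1)]] with Q = [[1,1],[1,0]].
n = 158 = 10011110₂. Square-and-multiply, entries mod 672:
Q^1 = [[1,1],[1,0]]
Q^2 = (Q^1)² = [[2,1],[1,1]]
Q^4 = (Q^2)² = [[5,3],[3,2]]
Q^9 = (Q^4)²·Q = [[55,34],[34,21]]
Q^19 = (Q^9)²·Q = [[45,149],[149,568]]
Q^39 = (Q^19)²·Q = [[651,34],[34,617]]
Q^79 = (Q^39)²·Q = [[357,253],[253,104]]
Q^158 = (Q^79)² = [[610,377],[377,233]]
F_158 mod 672 = Q^158[0][1] = 377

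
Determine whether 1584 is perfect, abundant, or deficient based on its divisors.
abundant

Proper divisors of 1584: sum = 1 + 2 + 3 + 4 + 6 + 8 + 9 + 11 + ... + 264 + 396 + 528 + 792 (29 divisors) = 3252
Since 3252 > 1584, 1584 is abundant.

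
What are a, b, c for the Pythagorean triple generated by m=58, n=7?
(3315, 812, 3413)

Euclid's formula: a = m² - n², b = 2mn, c = m² + n²
m = 58, n = 7
a = 58² - 7² = 3364 - 49 = 3315
b = 2 × 58 × 7 = 812
c = 58² + 7² = 3364 + 49 = 3413
Verification: 3315² + 812² = 10989225 + 659344 = 11648569 = 3413² ✓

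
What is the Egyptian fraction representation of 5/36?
1/8 + 1/72

Greedy algorithm:
5/36: ceiling(36/5) = 8, use 1/8
1/72: ceiling(72/1) = 72, use 1/72
Result: 5/36 = 1/8 + 1/72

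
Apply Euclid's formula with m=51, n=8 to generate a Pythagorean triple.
(2537, 816, 2665)

Euclid's formula: a = m² - n², b = 2mn, c = m² + n²
m = 51, n = 8
a = 51² - 8² = 2601 - 64 = 2537
b = 2 × 51 × 8 = 816
c = 51² + 8² = 2601 + 64 = 2665
Verification: 2537² + 816² = 6436369 + 665856 = 7102225 = 2665² ✓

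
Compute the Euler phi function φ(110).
40

110 = 2 × 5 × 11
φ(n) = n × ∏(1 - 1/p) for each prime p dividing n
φ(110) = 110 × (1 - 1/2) × (1 - 1/5) × (1 - 1/11) = 40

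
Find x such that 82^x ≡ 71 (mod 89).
54

Baby-step giant-step with step n = ⌈√89⌉ = 10.
Baby steps 82^j mod 89 (j:value) for j=0..9: 0:1, 1:82, 2:49, 3:13, 4:87, 5:14, 6:80, 7:63, 8:4, 9:61.
Giant-step multiplier: 82^(-10) ≡ 82^(88-10) = 82^78 ≡ 5 (mod 89).
Giant steps γ_i = 71·5^i mod 89: γ_0=71, γ_1=88, γ_2=84, γ_3=64, γ_4=53, γ_5=87 (in table at j=4).
x = i·n + j = 5·10 + 4 = 54.
Check: 82^54 ≡ 71 (mod 89).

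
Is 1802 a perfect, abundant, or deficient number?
deficient

Proper divisors of 1802: sum = 1 + 2 + 17 + 34 + 53 + 106 + 901 = 1114
Since 1114 < 1802, 1802 is deficient.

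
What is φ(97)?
96

97 = 97
φ(n) = n × ∏(1 - 1/p) for each prime p dividing n
φ(97) = 97 × (1 - 1/97) = 96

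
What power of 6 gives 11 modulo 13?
11

Baby-step giant-step with step n = ⌈√13⌉ = 4.
Baby steps 6^j mod 13 (j:value) for j=0..3: 0:1, 1:6, 2:10, 3:8.
Giant-step multiplier: 6^(-4) ≡ 6^(12-4) = 6^8 ≡ 3 (mod 13).
Giant steps γ_i = 11·3^i mod 13: γ_0=11, γ_1=7, γ_2=8 (in table at j=3).
x = i·n + j = 2·4 + 3 = 11.
Check: 6^11 ≡ 11 (mod 13).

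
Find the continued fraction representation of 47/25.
[1; 1, 7, 3]

Euclidean algorithm steps:
47 = 1 × 25 + 22
25 = 1 × 22 + 3
22 = 7 × 3 + 1
3 = 3 × 1 + 0
Continued fraction: [1; 1, 7, 3]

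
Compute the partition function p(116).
1188908248

p(n) counts ways to write n as a sum of positive integers (order ignored).
Euler's pentagonal recurrence: p(k) = p(k-1) + p(k-2) - p(k-5) - p(k-7) + p(k-12) + p(k-15) - ... (offsets j(3j∓1)/2, signs ++--, p(0)=1, p(<0)=0).
DP table for k = 0..115: p(0)=1, p(1)=1, p(2)=2, p(3)=3, p(4)=5, p(5)=7, p(6)=11, p(7)=15, p(8)=22, p(9)=30, p(10)=42, p(11)=56, p(12)=77, p(13)=101, p(14)=135, p(15)=176, p(16)=231, p(17)=297, p(18)=385, p(19)=490, p(20)=627, p(21)=792, p(22)=1002, p(23)=1255, p(24)=1575, p(25)=1958, p(26)=2436, p(27)=3010, p(28)=3718, p(29)=4565, p(30)=5604, p(31)=6842, p(32)=8349, p(33)=10143, p(34)=12310, p(35)=14883, p(36)=17977, p(37)=21637, p(38)=26015, p(39)=31185, p(40)=37338, p(41)=44583, p(42)=53174, p(43)=63261, p(44)=75175, p(45)=89134, p(46)=105558, p(47)=124754, p(48)=147273, p(49)=173525, p(50)=204226, p(51)=239943, p(52)=281589, p(53)=329931, p(54)=386155, p(55)=451276, p(56)=526823, p(57)=614154, p(58)=715220, p(59)=831820, p(60)=966467, p(61)=1121505, p(62)=1300156, p(63)=1505499, p(64)=1741630, p(65)=2012558, p(66)=2323520, p(67)=2679689, p(68)=3087735, p(69)=3554345, p(70)=4087968, p(71)=4697205, p(72)=5392783, p(73)=6185689, p(74)=7089500, p(75)=8118264, p(76)=9289091, p(77)=10619863, p(78)=12132164, p(79)=13848650, p(80)=15796476, p(81)=18004327, p(82)=20506255, p(83)=23338469, p(84)=26543660, p(85)=30167357, p(86)=34262962, p(87)=38887673, p(88)=44108109, p(89)=49995925, p(90)=56634173, p(91)=64112359, p(92)=72533807, p(93)=82010177, p(94)=92669720, p(95)=104651419, p(96)=118114304, p(97)=133230930, p(98)=150198136, p(99)=169229875, p(100)=190569292, p(101)=214481126, p(102)=241265379, p(103)=271248950, p(104)=304801365, p(105)=342325709, p(106)=384276336, p(107)=431149389, p(108)=483502844, p(109)=541946240, p(110)=607163746, p(111)=679903203, p(112)=761002156, p(113)=851376628, p(114)=952050665, p(115)=1064144451.
Final step: p(116) = p(115) + p(114) - p(111) - p(109) + p(104) + p(101) - p(94) - p(90) + p(81) + p(76) - p(65) - p(59) + p(46) + p(39) - p(24) - p(16)
= 1064144451 + 952050665 - 679903203 - 541946240 + 304801365 + 214481126 - 92669720 - 56634173 + 18004327 + 9289091 - 2012558 - 831820 + 105558 + 31185 - 1575 - 231
= 1188908248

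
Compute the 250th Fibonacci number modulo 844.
843

Matrix identity: Q^n = [[F_(n+1), F_n], [F_n, F_(n-1)]] with Q = [[1,1],[1,0]].
n = 250 = 11111010₂. Square-and-multiply, entries mod 844:
Q^1 = [[1,1],[1,0]]
Q^3 = (Q^1)²·Q = [[3,2],[2,1]]
Q^7 = (Q^3)²·Q = [[21,13],[13,8]]
Q^15 = (Q^7)²·Q = [[143,610],[610,377]]
Q^31 = (Q^15)²·Q = [[789,89],[89,700]]
Q^62 = (Q^31)² = [[818,13],[13,805]]
Q^125 = (Q^62)²·Q = [[0,1],[1,843]]
Q^250 = (Q^125)² = [[1,843],[843,2]]
F_250 mod 844 = Q^250[0][1] = 843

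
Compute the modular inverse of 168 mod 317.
217

gcd(168, 317) = 1, so the inverse exists.
Extended Euclidean algorithm on (317, 168):
317 = 1 × 168 + 149  ⟹  149 = (1)·317 + (-1)·168
168 = 1 × 149 + 19  ⟹  19 = (-1)·317 + (2)·168
149 = 7 × 19 + 16  ⟹  16 = (8)·317 + (-15)·168
19 = 1 × 16 + 3  ⟹  3 = (-9)·317 + (17)·168
16 = 5 × 3 + 1  ⟹  1 = (53)·317 + (-100)·168
So (-100)·168 ≡ 1 (mod 317), i.e. 168^(-1) ≡ -100 ≡ 217 (mod 317).
Check: 168 × 217 = 36456 ≡ 1 (mod 317)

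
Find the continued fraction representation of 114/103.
[1; 9, 2, 1, 3]

Euclidean algorithm steps:
114 = 1 × 103 + 11
103 = 9 × 11 + 4
11 = 2 × 4 + 3
4 = 1 × 3 + 1
3 = 3 × 1 + 0
Continued fraction: [1; 9, 2, 1, 3]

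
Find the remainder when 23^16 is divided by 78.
55

Repeated squaring. Binary of 16 = 10000.
23^1 ≡ 23 (mod 78); 23^2 ≡ 61 (mod 78); 23^4 ≡ 55 (mod 78); 23^8 ≡ 61 (mod 78); 23^16 ≡ 55 (mod 78)
23^16 = 23^16 ≡ 55 (mod 78)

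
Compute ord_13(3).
3

13 is prime, so ord(3) divides φ(13) = 12.
Divisors of 12: 1, 2, 3, 4, 6, 12.
Repeated squaring: 3^1 ≡ 3, 3^2 ≡ 9, 3^4 ≡ 3, 3^8 ≡ 9 (mod 13).
Test 3^d mod 13 for each divisor d in increasing order:
3^1 ≡ 3
3^2 ≡ 9
3^3 = 3^2·3^1 ≡ 1  ← first divisor giving 1
The order is 3.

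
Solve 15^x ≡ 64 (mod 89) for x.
72

Baby-step giant-step with step n = ⌈√89⌉ = 10.
Baby steps 15^j mod 89 (j:value) for j=0..9: 0:1, 1:15, 2:47, 3:82, 4:73, 5:27, 6:49, 7:23, 8:78, 9:13.
Giant-step multiplier: 15^(-10) ≡ 15^(88-10) = 15^78 ≡ 21 (mod 89).
Giant steps γ_i = 64·21^i mod 89: γ_0=64, γ_1=9, γ_2=11, γ_3=53, γ_4=45, γ_5=55, γ_6=87, γ_7=47 (in table at j=2).
x = i·n + j = 7·10 + 2 = 72.
Check: 15^72 ≡ 64 (mod 89).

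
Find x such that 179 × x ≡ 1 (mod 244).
15

gcd(179, 244) = 1, so the inverse exists.
Extended Euclidean algorithm on (244, 179):
244 = 1 × 179 + 65  ⟹  65 = (1)·244 + (-1)·179
179 = 2 × 65 + 49  ⟹  49 = (-2)·244 + (3)·179
65 = 1 × 49 + 16  ⟹  16 = (3)·244 + (-4)·179
49 = 3 × 16 + 1  ⟹  1 = (-11)·244 + (15)·179
So (15)·179 ≡ 1 (mod 244), i.e. 179^(-1) ≡ 15 (mod 244).
Check: 179 × 15 = 2685 ≡ 1 (mod 244)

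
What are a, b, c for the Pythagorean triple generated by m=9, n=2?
(77, 36, 85)

Euclid's formula: a = m² - n², b = 2mn, c = m² + n²
m = 9, n = 2
a = 9² - 2² = 81 - 4 = 77
b = 2 × 9 × 2 = 36
c = 9² + 2² = 81 + 4 = 85
Verification: 77² + 36² = 5929 + 1296 = 7225 = 85² ✓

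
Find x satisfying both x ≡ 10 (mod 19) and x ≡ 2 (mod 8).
10

Using Chinese Remainder Theorem:
M = 19 × 8 = 152
M1 = 8, M2 = 19
y1 = 8^(-1) mod 19 = 12
y2 = 19^(-1) mod 8 = 3
x = (10×8×12 + 2×19×3) mod 152 = 10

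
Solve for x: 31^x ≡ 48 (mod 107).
42

Baby-step giant-step with step n = ⌈√107⌉ = 11.
Baby steps 31^j mod 107 (j:value) for j=0..10: 0:1, 1:31, 2:105, 3:45, 4:4, 5:17, 6:99, 7:73, 8:16, 9:68, 10:75.
Giant-step multiplier: 31^(-11) ≡ 31^(106-11) = 31^95 ≡ 59 (mod 107).
Giant steps γ_i = 48·59^i mod 107: γ_0=48, γ_1=50, γ_2=61, γ_3=68 (in table at j=9).
x = i·n + j = 3·11 + 9 = 42.
Check: 31^42 ≡ 48 (mod 107).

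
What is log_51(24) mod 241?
64

Baby-step giant-step with step n = ⌈√241⌉ = 16.
Baby steps 51^j mod 241 (j:value) for j=0..15: 0:1, 1:51, 2:191, 3:101, 4:90, 5:11, 6:79, 7:173, 8:147, 9:26, 10:121, 11:146, 12:216, 13:171, 14:45, 15:126.
Giant-step multiplier: 51^(-16) ≡ 51^(240-16) = 51^224 ≡ 119 (mod 241).
Giant steps γ_i = 24·119^i mod 241: γ_0=24, γ_1=205, γ_2=54, γ_3=160, γ_4=1 (in table at j=0).
x = i·n + j = 4·16 + 0 = 64.
Check: 51^64 ≡ 24 (mod 241).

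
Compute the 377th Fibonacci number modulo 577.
249

Matrix identity: Q^n = [[F_(n+1), F_n], [F_n, F_(n-1)]] with Q = [[1,1],[1,0]].
n = 377 = 101111001₂. Square-and-multiply, entries mod 577:
Q^1 = [[1,1],[1,0]]
Q^2 = (Q^1)² = [[2,1],[1,1]]
Q^5 = (Q^2)²·Q = [[8,5],[5,3]]
Q^11 = (Q^5)²·Q = [[144,89],[89,55]]
Q^23 = (Q^11)²·Q = [[208,384],[384,401]]
Q^47 = (Q^23)²·Q = [[481,310],[310,171]]
Q^94 = (Q^47)² = [[302,170],[170,132]]
Q^188 = (Q^94)² = [[88,501],[501,164]]
Q^377 = (Q^188)²·Q = [[138,249],[249,466]]
F_377 mod 577 = Q^377[0][1] = 249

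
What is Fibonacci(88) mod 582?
249

Matrix identity: Q^n = [[F_(n+1), F_n], [F_n, F_(n-1)]] with Q = [[1,1],[1,0]].
n = 88 = 1011000₂. Square-and-multiply, entries mod 582:
Q^1 = [[1,1],[1,0]]
Q^2 = (Q^1)² = [[2,1],[1,1]]
Q^5 = (Q^2)²·Q = [[8,5],[5,3]]
Q^11 = (Q^5)²·Q = [[144,89],[89,55]]
Q^22 = (Q^11)² = [[139,251],[251,470]]
Q^44 = (Q^22)² = [[260,375],[375,467]]
Q^88 = (Q^44)² = [[451,249],[249,202]]
F_88 mod 582 = Q^88[0][1] = 249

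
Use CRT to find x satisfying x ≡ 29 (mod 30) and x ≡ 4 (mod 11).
59

Using Chinese Remainder Theorem:
M = 30 × 11 = 330
M1 = 11, M2 = 30
y1 = 11^(-1) mod 30 = 11
y2 = 30^(-1) mod 11 = 7
x = (29×11×11 + 4×30×7) mod 330 = 59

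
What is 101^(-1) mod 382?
87

gcd(101, 382) = 1, so the inverse exists.
Extended Euclidean algorithm on (382, 101):
382 = 3 × 101 + 79  ⟹  79 = (1)·382 + (-3)·101
101 = 1 × 79 + 22  ⟹  22 = (-1)·382 + (4)·101
79 = 3 × 22 + 13  ⟹  13 = (4)·382 + (-15)·101
22 = 1 × 13 + 9  ⟹  9 = (-5)·382 + (19)·101
13 = 1 × 9 + 4  ⟹  4 = (9)·382 + (-34)·101
9 = 2 × 4 + 1  ⟹  1 = (-23)·382 + (87)·101
So (87)·101 ≡ 1 (mod 382), i.e. 101^(-1) ≡ 87 (mod 382).
Check: 101 × 87 = 8787 ≡ 1 (mod 382)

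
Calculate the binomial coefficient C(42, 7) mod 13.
0

Using Lucas' theorem:
Write n=42 and k=7 in base 13:
n in base 13: [3, 3]
k in base 13: [0, 7]
C(42,7) mod 13 = ∏ C(n_i, k_i) mod 13
Digit binomials (mod 13): C(3,0) = 1; C(3,7) = 0 (k_i > n_i)
Product: 1 × 0 = 0 ≡ 0 (mod 13)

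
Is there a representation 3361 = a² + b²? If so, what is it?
15² + 56² (a=15, b=56)

Factorization: 3361 = 3361
By Fermat: n is sum of two squares iff every prime p ≡ 3 (mod 4) appears to even power.
All primes ≡ 3 (mod 4) appear to even power.
Search a = 0, 1, 2, … for 3361 - a² a perfect square: first hit at a = 15: 3361 - 225 = 3136 = 56².
3361 = 15² + 56² = 225 + 3136 ✓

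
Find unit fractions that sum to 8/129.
1/17 + 1/314 + 1/137721 + 1/31611652014

Greedy algorithm:
8/129: ceiling(129/8) = 17, use 1/17
7/2193: ceiling(2193/7) = 314, use 1/314
5/688602: ceiling(688602/5) = 137721, use 1/137721
1/31611652014: ceiling(31611652014/1) = 31611652014, use 1/31611652014
Result: 8/129 = 1/17 + 1/314 + 1/137721 + 1/31611652014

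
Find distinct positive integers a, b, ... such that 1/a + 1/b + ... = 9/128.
1/15 + 1/275 + 1/105600

Greedy algorithm:
9/128: ceiling(128/9) = 15, use 1/15
7/1920: ceiling(1920/7) = 275, use 1/275
1/105600: ceiling(105600/1) = 105600, use 1/105600
Result: 9/128 = 1/15 + 1/275 + 1/105600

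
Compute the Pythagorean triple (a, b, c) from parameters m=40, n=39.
(79, 3120, 3121)

Euclid's formula: a = m² - n², b = 2mn, c = m² + n²
m = 40, n = 39
a = 40² - 39² = 1600 - 1521 = 79
b = 2 × 40 × 39 = 3120
c = 40² + 39² = 1600 + 1521 = 3121
Verification: 79² + 3120² = 6241 + 9734400 = 9740641 = 3121² ✓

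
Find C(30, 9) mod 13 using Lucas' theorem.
0

Using Lucas' theorem:
Write n=30 and k=9 in base 13:
n in base 13: [2, 4]
k in base 13: [0, 9]
C(30,9) mod 13 = ∏ C(n_i, k_i) mod 13
Digit binomials (mod 13): C(2,0) = 1; C(4,9) = 0 (k_i > n_i)
Product: 1 × 0 = 0 ≡ 0 (mod 13)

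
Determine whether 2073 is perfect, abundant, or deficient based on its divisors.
deficient

Proper divisors of 2073: sum = 1 + 3 + 691 = 695
Since 695 < 2073, 2073 is deficient.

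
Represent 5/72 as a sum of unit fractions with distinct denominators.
1/15 + 1/360

Greedy algorithm:
5/72: ceiling(72/5) = 15, use 1/15
1/360: ceiling(360/1) = 360, use 1/360
Result: 5/72 = 1/15 + 1/360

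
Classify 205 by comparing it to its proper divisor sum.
deficient

Proper divisors of 205: sum = 1 + 5 + 41 = 47
Since 47 < 205, 205 is deficient.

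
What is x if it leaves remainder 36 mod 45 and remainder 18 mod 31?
576

Using Chinese Remainder Theorem:
M = 45 × 31 = 1395
M1 = 31, M2 = 45
y1 = 31^(-1) mod 45 = 16
y2 = 45^(-1) mod 31 = 20
x = (36×31×16 + 18×45×20) mod 1395 = 576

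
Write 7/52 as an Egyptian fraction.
1/8 + 1/104

Greedy algorithm:
7/52: ceiling(52/7) = 8, use 1/8
1/104: ceiling(104/1) = 104, use 1/104
Result: 7/52 = 1/8 + 1/104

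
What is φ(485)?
384

485 = 5 × 97
φ(n) = n × ∏(1 - 1/p) for each prime p dividing n
φ(485) = 485 × (1 - 1/5) × (1 - 1/97) = 384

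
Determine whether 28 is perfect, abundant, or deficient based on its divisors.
perfect

Proper divisors of 28: sum = 1 + 2 + 4 + 7 + 14 = 28
Since 28 = 28, 28 is perfect.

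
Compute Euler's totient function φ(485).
384

485 = 5 × 97
φ(n) = n × ∏(1 - 1/p) for each prime p dividing n
φ(485) = 485 × (1 - 1/5) × (1 - 1/97) = 384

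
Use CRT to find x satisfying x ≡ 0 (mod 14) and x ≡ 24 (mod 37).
98

Using Chinese Remainder Theorem:
M = 14 × 37 = 518
M1 = 37, M2 = 14
y1 = 37^(-1) mod 14 = 11
y2 = 14^(-1) mod 37 = 8
x = (0×37×11 + 24×14×8) mod 518 = 98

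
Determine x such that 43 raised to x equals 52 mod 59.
19

Baby-step giant-step with step n = ⌈√59⌉ = 8.
Baby steps 43^j mod 59 (j:value) for j=0..7: 0:1, 1:43, 2:20, 3:34, 4:46, 5:31, 6:35, 7:30.
Giant-step multiplier: 43^(-8) ≡ 43^(58-8) = 43^50 ≡ 22 (mod 59).
Giant steps γ_i = 52·22^i mod 59: γ_0=52, γ_1=23, γ_2=34 (in table at j=3).
x = i·n + j = 2·8 + 3 = 19.
Check: 43^19 ≡ 52 (mod 59).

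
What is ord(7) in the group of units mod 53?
26

53 is prime, so ord(7) divides φ(53) = 52.
Divisors of 52: 1, 2, 4, 13, 26, 52.
Repeated squaring: 7^1 ≡ 7, 7^2 ≡ 49, 7^4 ≡ 16, 7^8 ≡ 44, 7^16 ≡ 28, 7^32 ≡ 42 (mod 53).
Test 7^d mod 53 for each divisor d in increasing order:
7^1 ≡ 7
7^2 ≡ 49
7^4 ≡ 16
7^13 = 7^8·7^4·7^1 ≡ 52
7^26 = 7^16·7^8·7^2 ≡ 1  ← first divisor giving 1
The order is 26.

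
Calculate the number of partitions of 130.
5371315400

p(n) counts ways to write n as a sum of positive integers (order ignored).
Euler's pentagonal recurrence: p(k) = p(k-1) + p(k-2) - p(k-5) - p(k-7) + p(k-12) + p(k-15) - ... (offsets j(3j∓1)/2, signs ++--, p(0)=1, p(<0)=0).
DP table for k = 0..129: p(0)=1, p(1)=1, p(2)=2, p(3)=3, p(4)=5, p(5)=7, p(6)=11, p(7)=15, p(8)=22, p(9)=30, p(10)=42, p(11)=56, p(12)=77, p(13)=101, p(14)=135, p(15)=176, p(16)=231, p(17)=297, p(18)=385, p(19)=490, p(20)=627, p(21)=792, p(22)=1002, p(23)=1255, p(24)=1575, p(25)=1958, p(26)=2436, p(27)=3010, p(28)=3718, p(29)=4565, p(30)=5604, p(31)=6842, p(32)=8349, p(33)=10143, p(34)=12310, p(35)=14883, p(36)=17977, p(37)=21637, p(38)=26015, p(39)=31185, p(40)=37338, p(41)=44583, p(42)=53174, p(43)=63261, p(44)=75175, p(45)=89134, p(46)=105558, p(47)=124754, p(48)=147273, p(49)=173525, p(50)=204226, p(51)=239943, p(52)=281589, p(53)=329931, p(54)=386155, p(55)=451276, p(56)=526823, p(57)=614154, p(58)=715220, p(59)=831820, p(60)=966467, p(61)=1121505, p(62)=1300156, p(63)=1505499, p(64)=1741630, p(65)=2012558, p(66)=2323520, p(67)=2679689, p(68)=3087735, p(69)=3554345, p(70)=4087968, p(71)=4697205, p(72)=5392783, p(73)=6185689, p(74)=7089500, p(75)=8118264, p(76)=9289091, p(77)=10619863, p(78)=12132164, p(79)=13848650, p(80)=15796476, p(81)=18004327, p(82)=20506255, p(83)=23338469, p(84)=26543660, p(85)=30167357, p(86)=34262962, p(87)=38887673, p(88)=44108109, p(89)=49995925, p(90)=56634173, p(91)=64112359, p(92)=72533807, p(93)=82010177, p(94)=92669720, p(95)=104651419, p(96)=118114304, p(97)=133230930, p(98)=150198136, p(99)=169229875, p(100)=190569292, p(101)=214481126, p(102)=241265379, p(103)=271248950, p(104)=304801365, p(105)=342325709, p(106)=384276336, p(107)=431149389, p(108)=483502844, p(109)=541946240, p(110)=607163746, p(111)=679903203, p(112)=761002156, p(113)=851376628, p(114)=952050665, p(115)=1064144451, p(116)=1188908248, p(117)=1327710076, p(118)=1482074143, p(119)=1653668665, p(120)=1844349560, p(121)=2056148051, p(122)=2291320912, p(123)=2552338241, p(124)=2841940500, p(125)=3163127352, p(126)=3519222692, p(127)=3913864295, p(128)=4351078600, p(129)=4835271870.
Final step: p(130) = p(129) + p(128) - p(125) - p(123) + p(118) + p(115) - p(108) - p(104) + p(95) + p(90) - p(79) - p(73) + p(60) + p(53) - p(38) - p(30) + p(13) + p(4)
= 4835271870 + 4351078600 - 3163127352 - 2552338241 + 1482074143 + 1064144451 - 483502844 - 304801365 + 104651419 + 56634173 - 13848650 - 6185689 + 966467 + 329931 - 26015 - 5604 + 101 + 5
= 5371315400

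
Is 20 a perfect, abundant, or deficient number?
abundant

Proper divisors of 20: sum = 1 + 2 + 4 + 5 + 10 = 22
Since 22 > 20, 20 is abundant.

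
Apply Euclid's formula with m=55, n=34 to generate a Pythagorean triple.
(1869, 3740, 4181)

Euclid's formula: a = m² - n², b = 2mn, c = m² + n²
m = 55, n = 34
a = 55² - 34² = 3025 - 1156 = 1869
b = 2 × 55 × 34 = 3740
c = 55² + 34² = 3025 + 1156 = 4181
Verification: 1869² + 3740² = 3493161 + 13987600 = 17480761 = 4181² ✓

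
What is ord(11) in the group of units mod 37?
6

37 is prime, so ord(11) divides φ(37) = 36.
Divisors of 36: 1, 2, 3, 4, 6, 9, 12, 18, 36.
Repeated squaring: 11^1 ≡ 11, 11^2 ≡ 10, 11^4 ≡ 26, 11^8 ≡ 10, 11^16 ≡ 26, 11^32 ≡ 10 (mod 37).
Test 11^d mod 37 for each divisor d in increasing order:
11^1 ≡ 11
11^2 ≡ 10
11^3 = 11^2·11^1 ≡ 36
11^4 ≡ 26
11^6 = 11^4·11^2 ≡ 1  ← first divisor giving 1
The order is 6.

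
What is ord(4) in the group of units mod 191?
95

191 is prime, so ord(4) divides φ(191) = 190.
Divisors of 190: 1, 2, 5, 10, 19, 38, 95, 190.
Repeated squaring: 4^1 ≡ 4, 4^2 ≡ 16, 4^4 ≡ 65, 4^8 ≡ 23, 4^16 ≡ 147, 4^32 ≡ 26, 4^64 ≡ 103, 4^128 ≡ 104 (mod 191).
Test 4^d mod 191 for each divisor d in increasing order:
4^1 ≡ 4
4^2 ≡ 16
4^5 = 4^4·4^1 ≡ 69
4^10 = 4^8·4^2 ≡ 177
4^19 = 4^16·4^2·4^1 ≡ 49
4^38 = 4^32·4^4·4^2 ≡ 109
4^95 = 4^64·4^16·4^8·4^4·4^2·4^1 ≡ 1  ← first divisor giving 1
The order is 95.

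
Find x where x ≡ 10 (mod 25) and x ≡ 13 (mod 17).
285

Using Chinese Remainder Theorem:
M = 25 × 17 = 425
M1 = 17, M2 = 25
y1 = 17^(-1) mod 25 = 3
y2 = 25^(-1) mod 17 = 15
x = (10×17×3 + 13×25×15) mod 425 = 285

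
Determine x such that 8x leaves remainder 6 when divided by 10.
x ≡ 2 (mod 5)

gcd(8, 10) = 2, which divides 6, so solutions exist.
Divide through by 2: 4x ≡ 3 (mod 5).
Find 4^(-1) mod 5 by the extended Euclidean algorithm:
5 = 1 × 4 + 1  ⟹  1 = (1)·5 + (-1)·4
So (-1)·4 ≡ 1 (mod 5), i.e. 4^(-1) ≡ -1 ≡ 4 (mod 5).
x ≡ 4 × 3 = 12 ≡ 2 (mod 5).
Check: 8 × 2 = 16 ≡ 6 (mod 10).
x ≡ 2 (mod 5), giving 2 solutions mod 10.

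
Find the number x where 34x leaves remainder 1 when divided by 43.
19

gcd(34, 43) = 1, so the inverse exists.
Extended Euclidean algorithm on (43, 34):
43 = 1 × 34 + 9  ⟹  9 = (1)·43 + (-1)·34
34 = 3 × 9 + 7  ⟹  7 = (-3)·43 + (4)·34
9 = 1 × 7 + 2  ⟹  2 = (4)·43 + (-5)·34
7 = 3 × 2 + 1  ⟹  1 = (-15)·43 + (19)·34
So (19)·34 ≡ 1 (mod 43), i.e. 34^(-1) ≡ 19 (mod 43).
Check: 34 × 19 = 646 ≡ 1 (mod 43)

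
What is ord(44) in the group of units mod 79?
39

79 is prime, so ord(44) divides φ(79) = 78.
Divisors of 78: 1, 2, 3, 6, 13, 26, 39, 78.
Repeated squaring: 44^1 ≡ 44, 44^2 ≡ 40, 44^4 ≡ 20, 44^8 ≡ 5, 44^16 ≡ 25, 44^32 ≡ 72, 44^64 ≡ 49 (mod 79).
Test 44^d mod 79 for each divisor d in increasing order:
44^1 ≡ 44
44^2 ≡ 40
44^3 = 44^2·44^1 ≡ 22
44^6 = 44^4·44^2 ≡ 10
44^13 = 44^8·44^4·44^1 ≡ 55
44^26 = 44^16·44^8·44^2 ≡ 23
44^39 = 44^32·44^4·44^2·44^1 ≡ 1  ← first divisor giving 1
The order is 39.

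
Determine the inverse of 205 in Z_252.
193

gcd(205, 252) = 1, so the inverse exists.
Extended Euclidean algorithm on (252, 205):
252 = 1 × 205 + 47  ⟹  47 = (1)·252 + (-1)·205
205 = 4 × 47 + 17  ⟹  17 = (-4)·252 + (5)·205
47 = 2 × 17 + 13  ⟹  13 = (9)·252 + (-11)·205
17 = 1 × 13 + 4  ⟹  4 = (-13)·252 + (16)·205
13 = 3 × 4 + 1  ⟹  1 = (48)·252 + (-59)·205
So (-59)·205 ≡ 1 (mod 252), i.e. 205^(-1) ≡ -59 ≡ 193 (mod 252).
Check: 205 × 193 = 39565 ≡ 1 (mod 252)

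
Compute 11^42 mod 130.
51

Repeated squaring. Binary of 42 = 101010.
11^1 ≡ 11 (mod 130); 11^2 ≡ 121 (mod 130); 11^4 ≡ 81 (mod 130); 11^8 ≡ 61 (mod 130); 11^16 ≡ 81 (mod 130); 11^32 ≡ 61 (mod 130)
11^42 = 11^2 × 11^8 × 11^32 ≡ 51 (mod 130)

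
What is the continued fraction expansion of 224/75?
[2; 1, 74]

Euclidean algorithm steps:
224 = 2 × 75 + 74
75 = 1 × 74 + 1
74 = 74 × 1 + 0
Continued fraction: [2; 1, 74]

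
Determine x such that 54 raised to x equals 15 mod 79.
9

Baby-step giant-step with step n = ⌈√79⌉ = 9.
Baby steps 54^j mod 79 (j:value) for j=0..8: 0:1, 1:54, 2:72, 3:17, 4:49, 5:39, 6:52, 7:43, 8:31.
Giant-step multiplier: 54^(-9) ≡ 54^(78-9) = 54^69 ≡ 58 (mod 79).
Giant steps γ_i = 15·58^i mod 79: γ_0=15, γ_1=1 (in table at j=0).
x = i·n + j = 1·9 + 0 = 9.
Check: 54^9 ≡ 15 (mod 79).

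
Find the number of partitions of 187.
1280011042268

p(n) counts ways to write n as a sum of positive integers (order ignored).
Euler's pentagonal recurrence: p(k) = p(k-1) + p(k-2) - p(k-5) - p(k-7) + p(k-12) + p(k-15) - ... (offsets j(3j∓1)/2, signs ++--, p(0)=1, p(<0)=0).
DP table for k = 0..186: p(0)=1, p(1)=1, p(2)=2, p(3)=3, p(4)=5, p(5)=7, p(6)=11, p(7)=15, p(8)=22, p(9)=30, p(10)=42, p(11)=56, p(12)=77, p(13)=101, p(14)=135, p(15)=176, p(16)=231, p(17)=297, p(18)=385, p(19)=490, p(20)=627, p(21)=792, p(22)=1002, p(23)=1255, p(24)=1575, p(25)=1958, p(26)=2436, p(27)=3010, p(28)=3718, p(29)=4565, p(30)=5604, p(31)=6842, p(32)=8349, p(33)=10143, p(34)=12310, p(35)=14883, p(36)=17977, p(37)=21637, p(38)=26015, p(39)=31185, p(40)=37338, p(41)=44583, p(42)=53174, p(43)=63261, p(44)=75175, p(45)=89134, p(46)=105558, p(47)=124754, p(48)=147273, p(49)=173525, p(50)=204226, p(51)=239943, p(52)=281589, p(53)=329931, p(54)=386155, p(55)=451276, p(56)=526823, p(57)=614154, p(58)=715220, p(59)=831820, p(60)=966467, p(61)=1121505, p(62)=1300156, p(63)=1505499, p(64)=1741630, p(65)=2012558, p(66)=2323520, p(67)=2679689, p(68)=3087735, p(69)=3554345, p(70)=4087968, p(71)=4697205, p(72)=5392783, p(73)=6185689, p(74)=7089500, p(75)=8118264, p(76)=9289091, p(77)=10619863, p(78)=12132164, p(79)=13848650, p(80)=15796476, p(81)=18004327, p(82)=20506255, p(83)=23338469, p(84)=26543660, p(85)=30167357, p(86)=34262962, p(87)=38887673, p(88)=44108109, p(89)=49995925, p(90)=56634173, p(91)=64112359, p(92)=72533807, p(93)=82010177, p(94)=92669720, p(95)=104651419, p(96)=118114304, p(97)=133230930, p(98)=150198136, p(99)=169229875, p(100)=190569292, p(101)=214481126, p(102)=241265379, p(103)=271248950, p(104)=304801365, p(105)=342325709, p(106)=384276336, p(107)=431149389, p(108)=483502844, p(109)=541946240, p(110)=607163746, p(111)=679903203, p(112)=761002156, p(113)=851376628, p(114)=952050665, p(115)=1064144451, p(116)=1188908248, p(117)=1327710076, p(118)=1482074143, p(119)=1653668665, p(120)=1844349560, p(121)=2056148051, p(122)=2291320912, p(123)=2552338241, p(124)=2841940500, p(125)=3163127352, p(126)=3519222692, p(127)=3913864295, p(128)=4351078600, p(129)=4835271870, p(130)=5371315400, p(131)=5964539504, p(132)=6620830889, p(133)=7346629512, p(134)=8149040695, p(135)=9035836076, p(136)=10015581680, p(137)=11097645016, p(138)=12292341831, p(139)=13610949895, p(140)=15065878135, p(141)=16670689208, p(142)=18440293320, p(143)=20390982757, p(144)=22540654445, p(145)=24908858009, p(146)=27517052599, p(147)=30388671978, p(148)=33549419497, p(149)=37027355200, p(150)=40853235313, p(151)=45060624582, p(152)=49686288421, p(153)=54770336324, p(154)=60356673280, p(155)=66493182097, p(156)=73232243759, p(157)=80630964769, p(158)=88751778802, p(159)=97662728555, p(160)=107438159466, p(161)=118159068427, p(162)=129913904637, p(163)=142798995930, p(164)=156919475295, p(165)=172389800255, p(166)=189334822579, p(167)=207890420102, p(168)=228204732751, p(169)=250438925115, p(170)=274768617130, p(171)=301384802048, p(172)=330495499613, p(173)=362326859895, p(174)=397125074750, p(175)=435157697830, p(176)=476715857290, p(177)=522115831195, p(178)=571701605655, p(179)=625846753120, p(180)=684957390936, p(181)=749474411781, p(182)=819876908323, p(183)=896684817527, p(184)=980462880430, p(185)=1071823774337, p(186)=1171432692373.
Final step: p(187) = p(186) + p(185) - p(182) - p(180) + p(175) + p(172) - p(165) - p(161) + p(152) + p(147) - p(136) - p(130) + p(117) + p(110) - p(95) - p(87) + p(70) + p(61) - p(42) - p(32) + p(11) + p(0)
= 1171432692373 + 1071823774337 - 819876908323 - 684957390936 + 435157697830 + 330495499613 - 172389800255 - 118159068427 + 49686288421 + 30388671978 - 10015581680 - 5371315400 + 1327710076 + 607163746 - 104651419 - 38887673 + 4087968 + 1121505 - 53174 - 8349 + 56 + 1
= 1280011042268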